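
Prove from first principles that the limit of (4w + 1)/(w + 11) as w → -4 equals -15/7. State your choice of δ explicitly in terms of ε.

δ = min(7/2, (49/86)ε)

Let ε > 0. We want δ > 0 with 0 < |w + 4| < δ ⇒ |(4w + 1)/(w + 11) + 15/7| < ε.
Combining over a common denominator, (4w + 1)/(w + 11) + 15/7 = [(4w + 1)·7 − (-15)·(w + 11)] / [7·(w + 11)] = 43(w + 4) / (7(w + 11)).
So |(4w + 1)/(w + 11) + 15/7| = 43|w + 4| / (7·|w + 11|).
Restrict δ ≤ 7/2. Then |w + 4| < 7/2 gives |w + 11| = |(w + 4) + 7| ≥ 7 − 7/2 = 7/2.
Hence |(4w + 1)/(w + 11) + 15/7| < 43|w + 4|/(7·(7/2)) = (86/49)|w + 4|, which is < ε once |w + 4| < (49/86)ε.
Take δ = min(7/2, (49/86)ε). Then 0 < |w + 4| < δ forces both bounds, so |(4w + 1)/(w + 11) + 15/7| < ε.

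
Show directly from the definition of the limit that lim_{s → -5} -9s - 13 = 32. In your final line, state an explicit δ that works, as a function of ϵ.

Fix ϵ > 0. We need δ > 0 so that 0 < |s + 5| < δ implies |(-9s - 13) − 32| < ϵ.
Since (-9s - 13) − 32 = -9(s + 5), we have |(-9s - 13) − 32| = 9|s + 5|.
Thus it suffices that |s + 5| < ϵ/9.
Take δ = ϵ/9. If 0 < |s + 5| < δ then |(-9s - 13) − 32| = 9|s + 5| < 9·(ϵ/9) = ϵ.

δ = ϵ/9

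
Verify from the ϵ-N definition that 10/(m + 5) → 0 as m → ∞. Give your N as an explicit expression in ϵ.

Let ϵ > 0. For m ≥ 1, |10/(m + 5) − 0| = 10/(m + 5) ≤ 10/m.
We need 10/m < ϵ, i.e. m > 10/ϵ.
Take N = 10/ϵ. If m > N then |10/(m + 5)| ≤ 10/m < ϵ.

N = 10/ϵ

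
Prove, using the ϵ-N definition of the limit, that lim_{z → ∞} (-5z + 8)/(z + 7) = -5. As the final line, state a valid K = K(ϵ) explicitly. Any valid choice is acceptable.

Let ϵ > 0. We seek K > 0 such that z > K implies |(-5z + 8)/(z + 7) + 5| < ϵ.
(-5z + 8)/(z + 7) + 5 = ((-5z + 8) − (-5)(z + 7)) / ((z + 7)) = 43/((z + 7)).
For z > 0 we have z + 7 > z, so |(-5z + 8)/(z + 7) + 5| = 43/((z + 7)) < 43/(z) = 43/z.
Thus |(-5z + 8)/(z + 7) + 5| < ϵ whenever z > 43/ϵ.
Take K = 43/ϵ. If z > K then |(-5z + 8)/(z + 7) + 5| < 43/z < ϵ.

K = 43/ϵ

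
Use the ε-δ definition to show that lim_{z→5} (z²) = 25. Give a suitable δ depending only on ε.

δ = min(1, ε/11)

Fix ε > 0. We seek δ > 0 with 0 < |z − 5| < δ ⇒ |z² − 25| < ε.
Factor: z² − 25 = (z − 5)(z + 5), so |z² − 25| = |z − 5|·|z + 5|.
Restrict δ ≤ 1. Then |z − 5| < 1 gives |z| < 6, so by the triangle inequality |z + 5| ≤ 6 + 5 = 11.
Hence |z² − 25| ≤ 11|z − 5|, which is < ε once |z − 5| < ε/11.
Take δ = min(1, ε/11). If 0 < |z − 5| < δ then both bounds hold and |z² − 25| ≤ 11|z − 5| < 11·(ε/11) = ε.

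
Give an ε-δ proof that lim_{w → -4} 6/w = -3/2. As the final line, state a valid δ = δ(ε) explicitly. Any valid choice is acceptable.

Suppose ε > 0. We seek δ > 0 such that 0 < |w + 4| < δ implies |6/w + 3/2| < ε.
|6/w + 3/2| = 6·|-4 − w|/(4·|w|) = 6|w + 4|/(4|w|).
Restrict δ ≤ 2. Then |w + 4| < 2 gives |w| > 2, so 4|w| > 8.
Then |6/w + 3/2| < 6|w + 4|/8, which is < ε when |w + 4| < (4/3)ε.
Take δ = min(2, (4/3)ε). Then 0 < |w + 4| < δ gives both |w + 4| < 2 and |w + 4| < (4/3)ε, so |6/w + 3/2| < ε.

δ = min(2, (4/3)ε)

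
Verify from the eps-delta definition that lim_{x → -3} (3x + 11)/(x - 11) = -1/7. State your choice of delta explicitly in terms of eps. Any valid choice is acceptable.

Suppose eps > 0. We want delta > 0 with 0 < |x + 3| < delta ⇒ |(3x + 11)/(x - 11) + 1/7| < eps.
Combining over a common denominator, (3x + 11)/(x - 11) + 1/7 = [(3x + 11)·(-14) − 2·(x - 11)] / [(-14)·(x - 11)] = -44(x + 3) / ((-14)(x - 11)).
So |(3x + 11)/(x - 11) + 1/7| = 44|x + 3| / (14·|x − 11|).
Require delta ≤ 7, so |x − 11| ≥ |-14| − |x + 3| > 14 − 7 = 7.
Hence |(3x + 11)/(x - 11) + 1/7| < 44|x + 3|/(14·7) = (22/49)|x + 3|, which is < eps once |x + 3| < (49/22)eps.
Take delta = min(7, (49/22)eps). Then 0 < |x + 3| < delta forces both bounds, so |(3x + 11)/(x - 11) + 1/7| < eps.

delta = min(7, (49/22)eps)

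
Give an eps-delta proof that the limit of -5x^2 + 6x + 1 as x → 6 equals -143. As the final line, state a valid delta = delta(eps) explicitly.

Let eps > 0 be given. We want delta > 0 such that 0 < |x − 6| < delta implies |(-5x^2 + 6x + 1) + 143| < eps.
(-5x^2 + 6x + 1) + 143 = -5x^2 + 6x + 144 = (x − 6)(-5x - 24).
So |(-5x^2 + 6x + 1) + 143| = |x − 6|·|-5x - 24|.
Assume first that |x − 6| < 1, so |x| < 7. Then |-5x - 24| ≤ 5·7 + 24 = 59.
Hence |(-5x^2 + 6x + 1) + 143| ≤ 59|x − 6| < eps provided |x − 6| < eps/59.
Take delta = min(1, eps/59). Then 0 < |x − 6| < delta gives both |x − 6| < 1 and |x − 6| < eps/59, so |(-5x^2 + 6x + 1) + 143| < eps.

delta = min(1, eps/59)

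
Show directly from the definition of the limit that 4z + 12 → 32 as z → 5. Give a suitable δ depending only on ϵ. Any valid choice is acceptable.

δ = ϵ/4

Fix ϵ > 0. We need δ > 0 so that 0 < |z − 5| < δ implies |(4z + 12) − 32| < ϵ.
|(4z + 12) − 32| = |4z - 20| = 4|z − 5|.
Thus it suffices that |z − 5| < ϵ/4.
Take δ = ϵ/4. If 0 < |z − 5| < δ then |(4z + 12) − 32| = 4|z − 5| < 4·(ϵ/4) = ϵ.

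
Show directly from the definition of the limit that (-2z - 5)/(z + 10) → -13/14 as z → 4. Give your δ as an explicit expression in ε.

δ = min(7, (98/15)ε)

Let ε > 0. We want δ > 0 with 0 < |z − 4| < δ ⇒ |(-2z - 5)/(z + 10) + 13/14| < ε.
Combining over a common denominator, (-2z - 5)/(z + 10) + 13/14 = [(-2z - 5)·14 − (-13)·(z + 10)] / [14·(z + 10)] = -15(z − 4) / (14(z + 10)).
So |(-2z - 5)/(z + 10) + 13/14| = 15|z − 4| / (14·|z + 10|).
Require δ ≤ 7, so |z + 10| ≥ |14| − |z − 4| > 14 − 7 = 7.
Hence |(-2z - 5)/(z + 10) + 13/14| < 15|z − 4|/(14·7) = (15/98)|z − 4|, which is < ε once |z − 4| < (98/15)ε.
Take δ = min(7, (98/15)ε). Then 0 < |z − 4| < δ forces both bounds, so |(-2z - 5)/(z + 10) + 13/14| < ε.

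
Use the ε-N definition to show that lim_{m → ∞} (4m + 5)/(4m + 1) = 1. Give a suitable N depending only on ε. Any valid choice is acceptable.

Suppose ε > 0. For m ≥ 1, |(4m + 5)/(4m + 1) − 1| = |16|/(4(4m + 1)) = 16/(4(4m + 1)).
Since 4m + 1 ≥ 4m for m ≥ 1, this is ≤ 16/(4·4m) = 1/m.
So |(4m + 5)/(4m + 1) − 1| < ε whenever m > 1/ε.
Take N = 1/ε. If m > N then |(4m + 5)/(4m + 1) − 1| ≤ 1/m < ε.

N = 1/ε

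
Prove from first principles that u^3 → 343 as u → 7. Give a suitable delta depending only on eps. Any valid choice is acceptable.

Fix eps > 0. We seek delta > 0 with 0 < |u − 7| < delta ⇒ |u^3 − 343| < eps.
Factor: u^3 − 343 = (u − 7)(u^2 + 7u + 49), so |u^3 − 343| = |u − 7|·|u^2 + 7u + 49|.
Impose delta ≤ 2 so that |u| < 9; then |u^2 + 7u + 49| ≤ 193.
Hence |u^3 − 343| ≤ 193|u − 7|, which is < eps once |u − 7| < eps/193.
Take delta = min(2, eps/193). If 0 < |u − 7| < delta then both bounds hold and |u^3 − 343| ≤ 193|u − 7| < 193·(eps/193) = eps.

delta = min(2, eps/193)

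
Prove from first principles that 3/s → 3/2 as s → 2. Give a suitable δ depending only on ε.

Let ε > 0. We seek δ > 0 such that 0 < |s − 2| < δ implies |3/s − (3/2)| < ε.
|3/s − (3/2)| = 3·|2 − s|/(2·|s|) = 3|s − 2|/(2|s|).
Require δ ≤ 1 so that |s| > 2 − 1 = 1, hence 2|s| > 2.
Then |3/s − (3/2)| < 3|s − 2|/2, which is < ε when |s − 2| < (2/3)ε.
Take δ = min(1, (2/3)ε). Then 0 < |s − 2| < δ gives both |s − 2| < 1 and |s − 2| < (2/3)ε, so |3/s − (3/2)| < ε.

δ = min(1, (2/3)ε)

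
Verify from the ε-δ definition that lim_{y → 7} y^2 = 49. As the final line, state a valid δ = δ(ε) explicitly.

δ = min(2, ε/16)

Fix ε > 0. We seek δ > 0 with 0 < |y − 7| < δ ⇒ |y^2 − 49| < ε.
Factor: y^2 − 49 = (y − 7)(y + 7), so |y^2 − 49| = |y − 7|·|y + 7|.
Impose δ ≤ 2 so that |y| < 9; then |y + 7| ≤ 16.
Hence |y^2 − 49| ≤ 16|y − 7|, which is < ε once |y − 7| < ε/16.
Take δ = min(2, ε/16). If 0 < |y − 7| < δ then both bounds hold and |y^2 − 49| ≤ 16|y − 7| < 16·(ε/16) = ε.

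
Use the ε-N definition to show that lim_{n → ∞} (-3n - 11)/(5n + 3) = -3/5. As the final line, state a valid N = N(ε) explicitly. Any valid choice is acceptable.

N = (46/25)/ε

Fix ε > 0. For n ≥ 1, |(-3n - 11)/(5n + 3) + 3/5| = |-46|/(5(5n + 3)) = 46/(5(5n + 3)).
Since 5n + 3 ≥ 5n for n ≥ 1, this is ≤ 46/(5·5n) = (46/25)/n.
So |(-3n - 11)/(5n + 3) + 3/5| < ε whenever n > (46/25)/ε.
Take N = (46/25)/ε. If n > N then |(-3n - 11)/(5n + 3) + 3/5| ≤ (46/25)/n < ε.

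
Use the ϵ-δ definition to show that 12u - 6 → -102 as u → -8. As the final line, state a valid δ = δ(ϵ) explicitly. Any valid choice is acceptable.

δ = ϵ/12

Suppose ϵ > 0. We need δ > 0 so that 0 < |u + 8| < δ implies |(12u - 6) + 102| < ϵ.
Since (12u - 6) + 102 = 12(u + 8), we have |(12u - 6) + 102| = 12|u + 8|.
So 12|u + 8| < ϵ exactly when |u + 8| < ϵ/12.
Choosing δ = ϵ/12 gives |(12u - 6) + 102| = 12|u + 8| < ϵ whenever |u + 8| < δ.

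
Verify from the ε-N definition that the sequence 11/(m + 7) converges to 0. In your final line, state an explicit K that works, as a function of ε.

Fix ε > 0. For m ≥ 1, |11/(m + 7) − 0| = 11/(m + 7) ≤ 11/m.
We need 11/m < ε, i.e. m > 11/ε.
Take K = 11/ε. If m > K then |11/(m + 7)| ≤ 11/m < ε.

K = 11/ε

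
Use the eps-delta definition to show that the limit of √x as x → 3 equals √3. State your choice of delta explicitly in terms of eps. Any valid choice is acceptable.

Fix eps > 0. We want delta > 0 such that 0 < |x − 3| < delta implies |√x − √3| < eps.
Rationalise: √x − √3 = (x − 3)/(√x + √3), so |√x − √3| = |x − 3|/(√x + √3).
Restrict delta ≤ 3 so that |x − 3| < 3 forces x > 0, and then √x + √3 > √3.
Hence |√x − √3| < |x − 3|/√3, which is < eps once |x − 3| < √3·eps.
Take delta = min(3, √3·eps). If 0 < |x − 3| < delta then x > 0 and |√x − √3| < |x − 3|/√3 < eps.

delta = min(3, √3·eps)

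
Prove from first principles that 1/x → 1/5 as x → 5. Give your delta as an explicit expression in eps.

delta = min(5/2, (25/2)eps)

Let eps > 0 be given. We seek delta > 0 such that 0 < |x − 5| < delta implies |1/x − (1/5)| < eps.
|1/x − (1/5)| = |5 − x|/(5·|x|) = |x − 5|/(5|x|).
Restrict delta ≤ 5/2. Then |x − 5| < 5/2 gives |x| > 5/2, so 5|x| > 25/2.
Then |1/x − (1/5)| < |x − 5|/(25/2), which is < eps when |x − 5| < (25/2)eps.
Take delta = min(5/2, (25/2)eps). Then 0 < |x − 5| < delta gives both |x − 5| < 5/2 and |x − 5| < (25/2)eps, so |1/x − (1/5)| < eps.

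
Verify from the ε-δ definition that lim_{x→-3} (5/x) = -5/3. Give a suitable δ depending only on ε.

Let ε > 0. We seek δ > 0 such that 0 < |x + 3| < δ implies |5/x + 5/3| < ε.
|5/x + 5/3| = 5·|-3 − x|/(3·|x|) = 5|x + 3|/(3|x|).
Restrict δ ≤ 3/2. Then |x + 3| < 3/2 gives |x| > 3/2, so 3|x| > 9/2.
Then |5/x + 5/3| < 5|x + 3|/(9/2), which is < ε when |x + 3| < (9/10)ε.
Take δ = min(3/2, (9/10)ε). Then 0 < |x + 3| < δ gives both |x + 3| < 3/2 and |x + 3| < (9/10)ε, so |5/x + 5/3| < ε.

δ = min(3/2, (9/10)ε)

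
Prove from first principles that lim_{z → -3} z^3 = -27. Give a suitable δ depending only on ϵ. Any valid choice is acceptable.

Suppose ϵ > 0. We seek δ > 0 with 0 < |z + 3| < δ ⇒ |z^3 + 27| < ϵ.
Factor: z^3 + 27 = (z + 3)(z^2 - 3z + 9), so |z^3 + 27| = |z + 3|·|z^2 - 3z + 9|.
Restrict δ ≤ 1. Then |z + 3| < 1 gives |z| < 4, so by the triangle inequality |z^2 - 3z + 9| ≤ 4^2 + 3·4 + 9 = 37.
Hence |z^3 + 27| ≤ 37|z + 3|, which is < ϵ once |z + 3| < ϵ/37.
Take δ = min(1, ϵ/37). If 0 < |z + 3| < δ then both bounds hold and |z^3 + 27| ≤ 37|z + 3| < 37·(ϵ/37) = ϵ.

δ = min(1, ϵ/37)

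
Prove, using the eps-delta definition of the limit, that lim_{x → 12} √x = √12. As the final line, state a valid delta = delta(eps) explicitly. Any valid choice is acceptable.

delta = min(12, √12·eps)

Fix eps > 0. We want delta > 0 such that 0 < |x − 12| < delta implies |√x − √12| < eps.
Rationalise: √x − √12 = (x − 12)/(√x + √12), so |√x − √12| = |x − 12|/(√x + √12).
Restrict delta ≤ 12 so that |x − 12| < 12 forces x > 0, and then √x + √12 > √12.
Hence |√x − √12| < |x − 12|/√12, which is < eps once |x − 12| < √12·eps.
Take delta = min(12, √12·eps). If 0 < |x − 12| < delta then x > 0 and |√x − √12| < |x − 12|/√12 < eps.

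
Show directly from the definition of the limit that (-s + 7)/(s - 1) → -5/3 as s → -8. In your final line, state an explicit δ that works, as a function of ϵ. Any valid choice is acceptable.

Let ϵ > 0 be given. We want δ > 0 with 0 < |s + 8| < δ ⇒ |(-s + 7)/(s - 1) + 5/3| < ϵ.
Combining over a common denominator, (-s + 7)/(s - 1) + 5/3 = [(-s + 7)·(-9) − 15·(s - 1)] / [(-9)·(s - 1)] = -6(s + 8) / ((-9)(s - 1)).
So |(-s + 7)/(s - 1) + 5/3| = 6|s + 8| / (9·|s − 1|).
Require δ ≤ 9/2, so |s − 1| ≥ |-9| − |s + 8| > 9 − 9/2 = 9/2.
Hence |(-s + 7)/(s - 1) + 5/3| < 6|s + 8|/(9·(9/2)) = (4/27)|s + 8|, which is < ϵ once |s + 8| < (27/4)ϵ.
Take δ = min(9/2, (27/4)ϵ). Then 0 < |s + 8| < δ forces both bounds, so |(-s + 7)/(s - 1) + 5/3| < ϵ.

δ = min(9/2, (27/4)ϵ)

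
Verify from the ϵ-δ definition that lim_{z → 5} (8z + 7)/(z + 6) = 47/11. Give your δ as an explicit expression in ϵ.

Suppose ϵ > 0. We want δ > 0 with 0 < |z − 5| < δ ⇒ |(8z + 7)/(z + 6) − (47/11)| < ϵ.
Combining over a common denominator, (8z + 7)/(z + 6) − (47/11) = [(8z + 7)·11 − 47·(z + 6)] / [11·(z + 6)] = 41(z − 5) / (11(z + 6)).
So |(8z + 7)/(z + 6) − (47/11)| = 41|z − 5| / (11·|z + 6|).
Restrict δ ≤ 11/2. Then |z − 5| < 11/2 gives |z + 6| = |(z − 5) + 11| ≥ 11 − 11/2 = 11/2.
Hence |(8z + 7)/(z + 6) − (47/11)| < 41|z − 5|/(11·(11/2)) = (82/121)|z − 5|, which is < ϵ once |z − 5| < (121/82)ϵ.
Take δ = min(11/2, (121/82)ϵ). Then 0 < |z − 5| < δ forces both bounds, so |(8z + 7)/(z + 6) − (47/11)| < ϵ.

δ = min(11/2, (121/82)ϵ)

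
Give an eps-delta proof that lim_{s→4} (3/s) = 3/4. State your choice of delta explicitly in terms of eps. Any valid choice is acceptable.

Fix eps > 0. We seek delta > 0 such that 0 < |s − 4| < delta implies |3/s − (3/4)| < eps.
|3/s − (3/4)| = 3·|4 − s|/(4·|s|) = 3|s − 4|/(4|s|).
Require delta ≤ 2 so that |s| > 4 − 2 = 2, hence 4|s| > 8.
Then |3/s − (3/4)| < 3|s − 4|/8, which is < eps when |s − 4| < (8/3)eps.
Take delta = min(2, (8/3)eps). Then 0 < |s − 4| < delta gives both |s − 4| < 2 and |s − 4| < (8/3)eps, so |3/s − (3/4)| < eps.

delta = min(2, (8/3)eps)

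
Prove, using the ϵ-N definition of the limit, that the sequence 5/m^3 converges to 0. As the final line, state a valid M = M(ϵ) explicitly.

M = (5/ϵ)^{1/3}

Let ϵ > 0. For m ≥ 1, |5/m^3 − 0| = 5/m^3.
5/m^3 < ϵ ⇔ m^3 > 5/ϵ ⇔ m > (5/ϵ)^{1/3}.
Take M = (5/ϵ)^{1/3}. Then m > M implies 5/m^3 < ϵ.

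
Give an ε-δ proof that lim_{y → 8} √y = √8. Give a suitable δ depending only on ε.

δ = min(8, √8·ε)

Suppose ε > 0. We want δ > 0 such that 0 < |y − 8| < δ implies |√y − √8| < ε.
Rationalise: √y − √8 = (y − 8)/(√y + √8), so |√y − √8| = |y − 8|/(√y + √8).
Restrict δ ≤ 8 so that |y − 8| < 8 forces y > 0, and then √y + √8 > √8.
Hence |√y − √8| < |y − 8|/√8, which is < ε once |y − 8| < √8·ε.
Take δ = min(8, √8·ε). If 0 < |y − 8| < δ then y > 0 and |√y − √8| < |y − 8|/√8 < ε.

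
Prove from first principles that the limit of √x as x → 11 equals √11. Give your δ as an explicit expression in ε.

Let ε > 0. We want δ > 0 such that 0 < |x − 11| < δ implies |√x − √11| < ε.
Multiplying by the conjugate, |√x − √11| = |x − 11|/(√x + √11).
Restrict δ ≤ 11 so that |x − 11| < 11 forces x > 0, and then √x + √11 > √11.
Hence |√x − √11| < |x − 11|/√11, which is < ε once |x − 11| < √11·ε.
Take δ = min(11, √11·ε). If 0 < |x − 11| < δ then x > 0 and |√x − √11| < |x − 11|/√11 < ε.

δ = min(11, √11·ε)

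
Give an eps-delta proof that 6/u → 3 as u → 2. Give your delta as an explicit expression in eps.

Suppose eps > 0. We seek delta > 0 such that 0 < |u − 2| < delta implies |6/u − 3| < eps.
|6/u − 3| = 6·|2 − u|/(2·|u|) = 6|u − 2|/(2|u|).
Restrict delta ≤ 1. Then |u − 2| < 1 gives |u| > 1, so 2|u| > 2.
Then |6/u − 3| < 6|u − 2|/2, which is < eps when |u − 2| < (1/3)eps.
Take delta = min(1, (1/3)eps). Then 0 < |u − 2| < delta gives both |u − 2| < 1 and |u − 2| < (1/3)eps, so |6/u − 3| < eps.

delta = min(1, (1/3)eps)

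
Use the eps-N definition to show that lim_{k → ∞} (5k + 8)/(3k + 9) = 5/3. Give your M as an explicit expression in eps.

M = (7/3)/eps

Let eps > 0. For k ≥ 1, |(5k + 8)/(3k + 9) − (5/3)| = |-21|/(3(3k + 9)) = 21/(3(3k + 9)).
Since 3k + 9 ≥ 3k for k ≥ 1, this is ≤ 21/(3·3k) = (7/3)/k.
So |(5k + 8)/(3k + 9) − (5/3)| < eps whenever k > (7/3)/eps.
Take M = (7/3)/eps. If k > M then |(5k + 8)/(3k + 9) − (5/3)| ≤ (7/3)/k < eps.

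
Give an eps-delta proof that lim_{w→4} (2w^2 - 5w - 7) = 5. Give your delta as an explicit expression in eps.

Suppose eps > 0. We want delta > 0 such that 0 < |w − 4| < delta implies |(2w^2 - 5w - 7) − 5| < eps.
(2w^2 - 5w - 7) − 5 = 2w^2 - 5w - 12 = (w − 4)(2w + 3).
So |(2w^2 - 5w - 7) − 5| = |w − 4|·|2w + 3|.
Assume first that |w − 4| < 1, so |w| < 5. Then |2w + 3| ≤ 2·5 + 3 = 13.
Hence |(2w^2 - 5w - 7) − 5| ≤ 13|w − 4| < eps provided |w − 4| < eps/13.
Choosing delta = min(1, eps/13) ensures both conditions, hence |(2w^2 - 5w - 7) − 5| < eps.

delta = min(1, eps/13)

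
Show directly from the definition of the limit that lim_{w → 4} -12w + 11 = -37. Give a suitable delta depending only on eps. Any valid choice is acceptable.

delta = eps/12

Let eps > 0 be given. We need delta > 0 so that 0 < |w − 4| < delta implies |(-12w + 11) + 37| < eps.
|(-12w + 11) + 37| = |-12w + 48| = 12|w − 4|.
So 12|w − 4| < eps exactly when |w − 4| < eps/12.
Take delta = eps/12. If 0 < |w − 4| < delta then |(-12w + 11) + 37| = 12|w − 4| < 12·(eps/12) = eps.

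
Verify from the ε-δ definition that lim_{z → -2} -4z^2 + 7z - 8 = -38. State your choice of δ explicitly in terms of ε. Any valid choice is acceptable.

δ = min(1, ε/27)

Fix ε > 0. We want δ > 0 such that 0 < |z + 2| < δ implies |(-4z^2 + 7z - 8) + 38| < ε.
(-4z^2 + 7z - 8) + 38 = -4z^2 + 7z + 30 = (z + 2)(-4z + 15).
So |(-4z^2 + 7z - 8) + 38| = |z + 2|·|-4z + 15|.
Assume first that |z + 2| < 1, so |z| < 3. Then |-4z + 15| ≤ 4·3 + 15 = 27.
Hence |(-4z^2 + 7z - 8) + 38| ≤ 27|z + 2| < ε provided |z + 2| < ε/27.
Choosing δ = min(1, ε/27) ensures both conditions, hence |(-4z^2 + 7z - 8) + 38| < ε.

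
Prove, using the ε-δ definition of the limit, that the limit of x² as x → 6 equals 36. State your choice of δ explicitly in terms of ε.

δ = min(2, ε/14)

Suppose ε > 0. We seek δ > 0 with 0 < |x − 6| < δ ⇒ |x² − 36| < ε.
Factor: x² − 36 = (x − 6)(x + 6), so |x² − 36| = |x − 6|·|x + 6|.
Impose δ ≤ 2 so that |x| < 8; then |x + 6| ≤ 14.
Hence |x² − 36| ≤ 14|x − 6|, which is < ε once |x − 6| < ε/14.
Take δ = min(2, ε/14). If 0 < |x − 6| < δ then both bounds hold and |x² − 36| ≤ 14|x − 6| < 14·(ε/14) = ε.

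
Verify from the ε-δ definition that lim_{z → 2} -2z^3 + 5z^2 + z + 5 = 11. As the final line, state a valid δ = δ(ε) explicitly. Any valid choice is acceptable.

δ = min(1, ε/24)

Let ε > 0. We want δ > 0 such that 0 < |z − 2| < δ implies |(-2z^3 + 5z^2 + z + 5) − 11| < ε.
(-2z^3 + 5z^2 + z + 5) − 11 = -2z^3 + 5z^2 + z - 6 = (z − 2)(-2z^2 + z + 3).
So |(-2z^3 + 5z^2 + z + 5) − 11| = |z − 2|·|-2z^2 + z + 3|.
Require δ ≤ 1. Then |z − 2| < 1 gives |z| < 3, and by the triangle inequality |-2z^2 + z + 3| ≤ 2·3^2 + 3 + 3 = 24.
Hence |(-2z^3 + 5z^2 + z + 5) − 11| ≤ 24|z − 2| < ε provided |z − 2| < ε/24.
Choosing δ = min(1, ε/24) ensures both conditions, hence |(-2z^3 + 5z^2 + z + 5) − 11| < ε.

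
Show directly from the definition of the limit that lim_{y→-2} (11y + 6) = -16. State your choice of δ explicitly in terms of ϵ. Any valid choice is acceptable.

Suppose ϵ > 0. We need δ > 0 so that 0 < |y + 2| < δ implies |(11y + 6) + 16| < ϵ.
|(11y + 6) + 16| = |11y + 22| = 11|y + 2|.
Thus it suffices that |y + 2| < ϵ/11.
Take δ = ϵ/11. If 0 < |y + 2| < δ then |(11y + 6) + 16| = 11|y + 2| < 11·(ϵ/11) = ϵ.

δ = ϵ/11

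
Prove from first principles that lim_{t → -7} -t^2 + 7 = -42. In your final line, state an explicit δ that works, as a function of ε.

δ = min(2, ε/16)

Fix ε > 0. We want δ > 0 such that 0 < |t + 7| < δ implies |(-t^2 + 7) + 42| < ε.
(-t^2 + 7) + 42 = -t^2 + 49 = (t + 7)(-t + 7).
So |(-t^2 + 7) + 42| = |t + 7|·|-t + 7|.
Assume first that |t + 7| < 2, so |t| < 9. Then |-t + 7| ≤ 9 + 7 = 16.
Hence |(-t^2 + 7) + 42| ≤ 16|t + 7| < ε provided |t + 7| < ε/16.
Take δ = min(2, ε/16). Then 0 < |t + 7| < δ gives both |t + 7| < 2 and |t + 7| < ε/16, so |(-t^2 + 7) + 42| < ε.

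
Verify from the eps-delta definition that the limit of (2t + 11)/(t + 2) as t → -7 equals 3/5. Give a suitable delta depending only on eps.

delta = min(5/2, (25/14)eps)

Suppose eps > 0. We want delta > 0 with 0 < |t + 7| < delta ⇒ |(2t + 11)/(t + 2) − (3/5)| < eps.
Combining over a common denominator, (2t + 11)/(t + 2) − (3/5) = [(2t + 11)·(-5) − (-3)·(t + 2)] / [(-5)·(t + 2)] = -7(t + 7) / ((-5)(t + 2)).
So |(2t + 11)/(t + 2) − (3/5)| = 7|t + 7| / (5·|t + 2|).
Restrict delta ≤ 5/2. Then |t + 7| < 5/2 gives |t + 2| = |(t + 7) + (-5)| ≥ 5 − 5/2 = 5/2.
Hence |(2t + 11)/(t + 2) − (3/5)| < 7|t + 7|/(5·(5/2)) = (14/25)|t + 7|, which is < eps once |t + 7| < (25/14)eps.
Take delta = min(5/2, (25/14)eps). Then 0 < |t + 7| < delta forces both bounds, so |(2t + 11)/(t + 2) − (3/5)| < eps.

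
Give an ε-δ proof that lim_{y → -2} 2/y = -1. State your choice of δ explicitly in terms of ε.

δ = min(1, ε)

Fix ε > 0. We seek δ > 0 such that 0 < |y + 2| < δ implies |2/y + 1| < ε.
|2/y + 1| = 2·|-2 − y|/(2·|y|) = 2|y + 2|/(2|y|).
Require δ ≤ 1 so that |y| > 2 − 1 = 1, hence 2|y| > 2.
Then |2/y + 1| < 2|y + 2|/2, which is < ε when |y + 2| < ε.
Take δ = min(1, ε). Then 0 < |y + 2| < δ gives both |y + 2| < 1 and |y + 2| < ε, so |2/y + 1| < ε.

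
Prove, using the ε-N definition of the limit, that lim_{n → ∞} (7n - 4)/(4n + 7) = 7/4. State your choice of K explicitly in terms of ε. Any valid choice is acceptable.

K = (65/16)/ε

Let ε > 0 be given. For n ≥ 1, |(7n - 4)/(4n + 7) − (7/4)| = |-65|/(4(4n + 7)) = 65/(4(4n + 7)).
Since 4n + 7 ≥ 4n for n ≥ 1, this is ≤ 65/(4·4n) = (65/16)/n.
So |(7n - 4)/(4n + 7) − (7/4)| < ε whenever n > (65/16)/ε.
Take K = (65/16)/ε. If n > K then |(7n - 4)/(4n + 7) − (7/4)| ≤ (65/16)/n < ε.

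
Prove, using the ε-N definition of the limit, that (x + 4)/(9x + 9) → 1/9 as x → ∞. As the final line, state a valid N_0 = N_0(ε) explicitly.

Fix ε > 0. We seek N_0 > 0 such that x > N_0 implies |(x + 4)/(9x + 9) − (1/9)| < ε.
(x + 4)/(9x + 9) − (1/9) = (9(x + 4) − (9x + 9)) / (9(9x + 9)) = 27/(9(9x + 9)).
For x > 0 we have 9x + 9 > 9x, so |(x + 4)/(9x + 9) − (1/9)| = 27/(9(9x + 9)) < 27/(9·9x) = (1/3)/x.
Thus |(x + 4)/(9x + 9) − (1/9)| < ε whenever x > (1/3)/ε.
Take N_0 = (1/3)/ε. If x > N_0 then |(x + 4)/(9x + 9) − (1/9)| < (1/3)/x < ε.

N_0 = (1/3)/ε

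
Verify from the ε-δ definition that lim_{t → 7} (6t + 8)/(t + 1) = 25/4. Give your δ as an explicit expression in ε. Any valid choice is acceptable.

Suppose ε > 0. We want δ > 0 with 0 < |t − 7| < δ ⇒ |(6t + 8)/(t + 1) − (25/4)| < ε.
Combining over a common denominator, (6t + 8)/(t + 1) − (25/4) = [(6t + 8)·8 − 50·(t + 1)] / [8·(t + 1)] = -2(t − 7) / (8(t + 1)).
So |(6t + 8)/(t + 1) − (25/4)| = 2|t − 7| / (8·|t + 1|).
Restrict δ ≤ 4. Then |t − 7| < 4 gives |t + 1| = |(t − 7) + 8| ≥ 8 − 4 = 4.
Hence |(6t + 8)/(t + 1) − (25/4)| < 2|t − 7|/(8·4) = (1/16)|t − 7|, which is < ε once |t − 7| < 16ε.
Take δ = min(4, 16ε). Then 0 < |t − 7| < δ forces both bounds, so |(6t + 8)/(t + 1) − (25/4)| < ε.

δ = min(4, 16ε)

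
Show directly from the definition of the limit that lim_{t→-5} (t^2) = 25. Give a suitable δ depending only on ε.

Let ε > 0 be given. We seek δ > 0 with 0 < |t + 5| < δ ⇒ |t^2 − 25| < ε.
Factor: t^2 − 25 = (t + 5)(t - 5), so |t^2 − 25| = |t + 5|·|t - 5|.
Impose δ ≤ 1 so that |t| < 6; then |t - 5| ≤ 11.
Hence |t^2 − 25| ≤ 11|t + 5|, which is < ε once |t + 5| < ε/11.
Take δ = min(1, ε/11). If 0 < |t + 5| < δ then both bounds hold and |t^2 − 25| ≤ 11|t + 5| < 11·(ε/11) = ε.

δ = min(1, ε/11)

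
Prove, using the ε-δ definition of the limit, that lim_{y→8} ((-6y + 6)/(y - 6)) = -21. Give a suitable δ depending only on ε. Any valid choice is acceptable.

Suppose ε > 0. We want δ > 0 with 0 < |y − 8| < δ ⇒ |(-6y + 6)/(y - 6) + 21| < ε.
Combining over a common denominator, (-6y + 6)/(y - 6) + 21 = [(-6y + 6)·2 − (-42)·(y - 6)] / [2·(y - 6)] = 30(y − 8) / (2(y - 6)).
So |(-6y + 6)/(y - 6) + 21| = 30|y − 8| / (2·|y − 6|).
Require δ ≤ 1, so |y − 6| ≥ |2| − |y − 8| > 2 − 1 = 1.
Hence |(-6y + 6)/(y - 6) + 21| < 30|y − 8|/(2·1) = 15|y − 8|, which is < ε once |y − 8| < (1/15)ε.
Take δ = min(1, (1/15)ε). Then 0 < |y − 8| < δ forces both bounds, so |(-6y + 6)/(y - 6) + 21| < ε.

δ = min(1, (1/15)ε)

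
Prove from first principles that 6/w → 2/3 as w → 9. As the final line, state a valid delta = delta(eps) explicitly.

delta = min(9/2, (27/4)eps)

Let eps > 0 be given. We seek delta > 0 such that 0 < |w − 9| < delta implies |6/w − (2/3)| < eps.
|6/w − (2/3)| = 6·|9 − w|/(9·|w|) = 6|w − 9|/(9|w|).
Restrict delta ≤ 9/2. Then |w − 9| < 9/2 gives |w| > 9/2, so 9|w| > 81/2.
Then |6/w − (2/3)| < 6|w − 9|/(81/2), which is < eps when |w − 9| < (27/4)eps.
Take delta = min(9/2, (27/4)eps). Then 0 < |w − 9| < delta gives both |w − 9| < 9/2 and |w − 9| < (27/4)eps, so |6/w − (2/3)| < eps.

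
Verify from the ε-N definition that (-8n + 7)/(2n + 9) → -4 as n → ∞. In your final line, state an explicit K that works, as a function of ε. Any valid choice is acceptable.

K = (43/2)/ε

Let ε > 0. For n ≥ 1, |(-8n + 7)/(2n + 9) + 4| = |86|/(2(2n + 9)) = 86/(2(2n + 9)).
Since 2n + 9 ≥ 2n for n ≥ 1, this is ≤ 86/(2·2n) = (43/2)/n.
So |(-8n + 7)/(2n + 9) + 4| < ε whenever n > (43/2)/ε.
Take K = (43/2)/ε. If n > K then |(-8n + 7)/(2n + 9) + 4| ≤ (43/2)/n < ε.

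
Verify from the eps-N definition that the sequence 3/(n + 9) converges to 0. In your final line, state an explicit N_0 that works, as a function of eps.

Fix eps > 0. For n ≥ 1, |3/(n + 9) − 0| = 3/(n + 9) ≤ 3/n.
We need 3/n < eps, i.e. n > 3/eps.
Take N_0 = 3/eps. If n > N_0 then |3/(n + 9)| ≤ 3/n < eps.

N_0 = 3/eps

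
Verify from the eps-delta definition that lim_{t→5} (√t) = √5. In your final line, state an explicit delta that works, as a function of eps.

Suppose eps > 0. We want delta > 0 such that 0 < |t − 5| < delta implies |√t − √5| < eps.
Multiplying by the conjugate, |√t − √5| = |t − 5|/(√t + √5).
Restrict delta ≤ 5 so that |t − 5| < 5 forces t > 0, and then √t + √5 > √5.
Hence |√t − √5| < |t − 5|/√5, which is < eps once |t − 5| < √5·eps.
Take delta = min(5, √5·eps). If 0 < |t − 5| < delta then t > 0 and |√t − √5| < |t − 5|/√5 < eps.

delta = min(5, √5·eps)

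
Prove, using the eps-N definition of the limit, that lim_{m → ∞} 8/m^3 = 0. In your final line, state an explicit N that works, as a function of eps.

N = (8/eps)^{1/3}

Let eps > 0. For m ≥ 1, |8/m^3 − 0| = 8/m^3.
8/m^3 < eps ⇔ m^3 > 8/eps ⇔ m > (8/eps)^{1/3}.
Take N = (8/eps)^{1/3}. Then m > N implies 8/m^3 < eps.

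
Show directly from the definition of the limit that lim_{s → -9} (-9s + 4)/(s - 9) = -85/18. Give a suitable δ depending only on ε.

Fix ε > 0. We want δ > 0 with 0 < |s + 9| < δ ⇒ |(-9s + 4)/(s - 9) + 85/18| < ε.
Combining over a common denominator, (-9s + 4)/(s - 9) + 85/18 = [(-9s + 4)·(-18) − 85·(s - 9)] / [(-18)·(s - 9)] = 77(s + 9) / ((-18)(s - 9)).
So |(-9s + 4)/(s - 9) + 85/18| = 77|s + 9| / (18·|s − 9|).
Require δ ≤ 9, so |s − 9| ≥ |-18| − |s + 9| > 18 − 9 = 9.
Hence |(-9s + 4)/(s - 9) + 85/18| < 77|s + 9|/(18·9) = (77/162)|s + 9|, which is < ε once |s + 9| < (162/77)ε.
Take δ = min(9, (162/77)ε). Then 0 < |s + 9| < δ forces both bounds, so |(-9s + 4)/(s - 9) + 85/18| < ε.

δ = min(9, (162/77)ε)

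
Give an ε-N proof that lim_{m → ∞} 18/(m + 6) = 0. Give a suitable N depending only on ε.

N = 18/ε

Let ε > 0. For m ≥ 1, |18/(m + 6) − 0| = 18/(m + 6) ≤ 18/m.
We need 18/m < ε, i.e. m > 18/ε.
Take N = 18/ε. If m > N then |18/(m + 6)| ≤ 18/m < ε.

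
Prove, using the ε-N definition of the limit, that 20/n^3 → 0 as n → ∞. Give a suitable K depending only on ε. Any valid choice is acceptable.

Suppose ε > 0. For n ≥ 1, |20/n^3 − 0| = 20/n^3.
20/n^3 < ε ⇔ n^3 > 20/ε ⇔ n > (20/ε)^{1/3}.
Take K = (20/ε)^{1/3}. Then n > K implies 20/n^3 < ε.

K = (20/ε)^{1/3}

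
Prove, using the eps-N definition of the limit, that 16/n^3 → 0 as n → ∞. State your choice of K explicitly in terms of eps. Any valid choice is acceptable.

Fix eps > 0. For n ≥ 1, |16/n^3 − 0| = 16/n^3.
16/n^3 < eps ⇔ n^3 > 16/eps ⇔ n > (16/eps)^{1/3}.
Take K = (16/eps)^{1/3}. Then n > K implies 16/n^3 < eps.

K = (16/eps)^{1/3}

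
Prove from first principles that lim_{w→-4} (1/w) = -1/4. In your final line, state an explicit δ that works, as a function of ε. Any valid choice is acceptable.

δ = min(2, 8ε)

Fix ε > 0. We seek δ > 0 such that 0 < |w + 4| < δ implies |1/w + 1/4| < ε.
|1/w + 1/4| = |-4 − w|/(4·|w|) = |w + 4|/(4|w|).
Require δ ≤ 2 so that |w| > 4 − 2 = 2, hence 4|w| > 8.
Then |1/w + 1/4| < |w + 4|/8, which is < ε when |w + 4| < 8ε.
Take δ = min(2, 8ε). Then 0 < |w + 4| < δ gives both |w + 4| < 2 and |w + 4| < 8ε, so |1/w + 1/4| < ε.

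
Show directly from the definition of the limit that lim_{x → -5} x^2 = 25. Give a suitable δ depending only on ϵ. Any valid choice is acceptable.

Fix ϵ > 0. We seek δ > 0 with 0 < |x + 5| < δ ⇒ |x^2 − 25| < ϵ.
Factor: x^2 − 25 = (x + 5)(x - 5), so |x^2 − 25| = |x + 5|·|x - 5|.
Restrict δ ≤ 2. Then |x + 5| < 2 gives |x| < 7, so by the triangle inequality |x - 5| ≤ 7 + 5 = 12.
Hence |x^2 − 25| ≤ 12|x + 5|, which is < ϵ once |x + 5| < ϵ/12.
Take δ = min(2, ϵ/12). If 0 < |x + 5| < δ then both bounds hold and |x^2 − 25| ≤ 12|x + 5| < 12·(ϵ/12) = ϵ.

δ = min(2, ϵ/12)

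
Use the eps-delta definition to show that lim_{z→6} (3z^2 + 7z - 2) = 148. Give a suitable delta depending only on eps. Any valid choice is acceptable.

Fix eps > 0. We want delta > 0 such that 0 < |z − 6| < delta implies |(3z^2 + 7z - 2) − 148| < eps.
(3z^2 + 7z - 2) − 148 = 3z^2 + 7z - 150 = (z − 6)(3z + 25).
So |(3z^2 + 7z - 2) − 148| = |z − 6|·|3z + 25|.
Require delta ≤ 1. Then |z − 6| < 1 gives |z| < 7, and by the triangle inequality |3z + 25| ≤ 3·7 + 25 = 46.
Hence |(3z^2 + 7z - 2) − 148| ≤ 46|z − 6| < eps provided |z − 6| < eps/46.
Choosing delta = min(1, eps/46) ensures both conditions, hence |(3z^2 + 7z - 2) − 148| < eps.

delta = min(1, eps/46)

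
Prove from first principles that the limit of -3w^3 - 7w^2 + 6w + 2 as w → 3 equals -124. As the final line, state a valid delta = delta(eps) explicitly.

delta = min(2, eps/197)

Let eps > 0 be given. We want delta > 0 such that 0 < |w − 3| < delta implies |(-3w^3 - 7w^2 + 6w + 2) + 124| < eps.
(-3w^3 - 7w^2 + 6w + 2) + 124 = -3w^3 - 7w^2 + 6w + 126 = (w − 3)(-3w^2 - 16w - 42).
So |(-3w^3 - 7w^2 + 6w + 2) + 124| = |w − 3|·|-3w^2 - 16w - 42|.
Require delta ≤ 2. Then |w − 3| < 2 gives |w| < 5, and by the triangle inequality |-3w^2 - 16w - 42| ≤ 3·5^2 + 16·5 + 42 = 197.
Hence |(-3w^3 - 7w^2 + 6w + 2) + 124| ≤ 197|w − 3| < eps provided |w − 3| < eps/197.
Take delta = min(2, eps/197). Then 0 < |w − 3| < delta gives both |w − 3| < 2 and |w − 3| < eps/197, so |(-3w^3 - 7w^2 + 6w + 2) + 124| < eps.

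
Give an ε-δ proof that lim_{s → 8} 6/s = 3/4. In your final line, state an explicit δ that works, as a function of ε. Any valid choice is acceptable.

Suppose ε > 0. We seek δ > 0 such that 0 < |s − 8| < δ implies |6/s − (3/4)| < ε.
|6/s − (3/4)| = 6·|8 − s|/(8·|s|) = 6|s − 8|/(8|s|).
Require δ ≤ 4 so that |s| > 8 − 4 = 4, hence 8|s| > 32.
Then |6/s − (3/4)| < 6|s − 8|/32, which is < ε when |s − 8| < (16/3)ε.
Take δ = min(4, (16/3)ε). Then 0 < |s − 8| < δ gives both |s − 8| < 4 and |s − 8| < (16/3)ε, so |6/s − (3/4)| < ε.

δ = min(4, (16/3)ε)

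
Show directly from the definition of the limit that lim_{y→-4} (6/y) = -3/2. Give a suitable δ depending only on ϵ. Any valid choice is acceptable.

Let ϵ > 0 be given. We seek δ > 0 such that 0 < |y + 4| < δ implies |6/y + 3/2| < ϵ.
|6/y + 3/2| = 6·|-4 − y|/(4·|y|) = 6|y + 4|/(4|y|).
Restrict δ ≤ 2. Then |y + 4| < 2 gives |y| > 2, so 4|y| > 8.
Then |6/y + 3/2| < 6|y + 4|/8, which is < ϵ when |y + 4| < (4/3)ϵ.
Take δ = min(2, (4/3)ϵ). Then 0 < |y + 4| < δ gives both |y + 4| < 2 and |y + 4| < (4/3)ϵ, so |6/y + 3/2| < ϵ.

δ = min(2, (4/3)ϵ)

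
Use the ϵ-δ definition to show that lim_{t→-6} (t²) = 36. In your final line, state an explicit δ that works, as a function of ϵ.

δ = min(2, ϵ/14)

Suppose ϵ > 0. We seek δ > 0 with 0 < |t + 6| < δ ⇒ |t² − 36| < ϵ.
Factor: t² − 36 = (t + 6)(t - 6), so |t² − 36| = |t + 6|·|t - 6|.
Impose δ ≤ 2 so that |t| < 8; then |t - 6| ≤ 14.
Hence |t² − 36| ≤ 14|t + 6|, which is < ϵ once |t + 6| < ϵ/14.
Take δ = min(2, ϵ/14). If 0 < |t + 6| < δ then both bounds hold and |t² − 36| ≤ 14|t + 6| < 14·(ϵ/14) = ϵ.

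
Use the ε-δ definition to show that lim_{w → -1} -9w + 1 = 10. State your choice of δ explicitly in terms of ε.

δ = ε/9

Let ε > 0 be given. We need δ > 0 so that 0 < |w + 1| < δ implies |(-9w + 1) − 10| < ε.
|(-9w + 1) − 10| = |-9w - 9| = 9|w + 1|.
So 9|w + 1| < ε exactly when |w + 1| < ε/9.
Choosing δ = ε/9 gives |(-9w + 1) − 10| = 9|w + 1| < ε whenever |w + 1| < δ.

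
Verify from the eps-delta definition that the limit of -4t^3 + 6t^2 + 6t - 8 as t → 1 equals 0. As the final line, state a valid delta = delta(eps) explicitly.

Let eps > 0 be given. We want delta > 0 such that 0 < |t − 1| < delta implies |(-4t^3 + 6t^2 + 6t - 8)| < eps.
(-4t^3 + 6t^2 + 6t - 8) = -4t^3 + 6t^2 + 6t - 8 = (t − 1)(-4t^2 + 2t + 8).
So |(-4t^3 + 6t^2 + 6t - 8)| = |t − 1|·|-4t^2 + 2t + 8|.
Require delta ≤ 1. Then |t − 1| < 1 gives |t| < 2, and by the triangle inequality |-4t^2 + 2t + 8| ≤ 4·2^2 + 2·2 + 8 = 28.
Hence |(-4t^3 + 6t^2 + 6t - 8)| ≤ 28|t − 1| < eps provided |t − 1| < eps/28.
Take delta = min(1, eps/28). Then 0 < |t − 1| < delta gives both |t − 1| < 1 and |t − 1| < eps/28, so |(-4t^3 + 6t^2 + 6t - 8)| < eps.

delta = min(1, eps/28)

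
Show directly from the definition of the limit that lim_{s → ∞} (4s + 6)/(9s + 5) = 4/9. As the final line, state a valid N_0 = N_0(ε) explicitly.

Let ε > 0. We seek N_0 > 0 such that s > N_0 implies |(4s + 6)/(9s + 5) − (4/9)| < ε.
(4s + 6)/(9s + 5) − (4/9) = (9(4s + 6) − 4(9s + 5)) / (9(9s + 5)) = 34/(9(9s + 5)).
For s > 0 we have 9s + 5 > 9s, so |(4s + 6)/(9s + 5) − (4/9)| = 34/(9(9s + 5)) < 34/(9·9s) = (34/81)/s.
Thus |(4s + 6)/(9s + 5) − (4/9)| < ε whenever s > (34/81)/ε.
Take N_0 = (34/81)/ε. If s > N_0 then |(4s + 6)/(9s + 5) − (4/9)| < (34/81)/s < ε.

N_0 = (34/81)/ε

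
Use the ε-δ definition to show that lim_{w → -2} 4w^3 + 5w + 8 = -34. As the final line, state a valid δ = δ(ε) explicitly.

δ = min(1, ε/81)

Let ε > 0 be given. We want δ > 0 such that 0 < |w + 2| < δ implies |(4w^3 + 5w + 8) + 34| < ε.
(4w^3 + 5w + 8) + 34 = 4w^3 + 5w + 42 = (w + 2)(4w^2 - 8w + 21).
So |(4w^3 + 5w + 8) + 34| = |w + 2|·|4w^2 - 8w + 21|.
Assume first that |w + 2| < 1, so |w| < 3. Then |4w^2 - 8w + 21| ≤ 4·3^2 + 8·3 + 21 = 81.
Hence |(4w^3 + 5w + 8) + 34| ≤ 81|w + 2| < ε provided |w + 2| < ε/81.
Take δ = min(1, ε/81). Then 0 < |w + 2| < δ gives both |w + 2| < 1 and |w + 2| < ε/81, so |(4w^3 + 5w + 8) + 34| < ε.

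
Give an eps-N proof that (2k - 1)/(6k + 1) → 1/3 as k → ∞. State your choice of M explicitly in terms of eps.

M = (2/9)/eps

Suppose eps > 0. For k ≥ 1, |(2k - 1)/(6k + 1) − (1/3)| = |-8|/(6(6k + 1)) = 8/(6(6k + 1)).
Since 6k + 1 ≥ 6k for k ≥ 1, this is ≤ 8/(6·6k) = (2/9)/k.
So |(2k - 1)/(6k + 1) − (1/3)| < eps whenever k > (2/9)/eps.
Take M = (2/9)/eps. If k > M then |(2k - 1)/(6k + 1) − (1/3)| ≤ (2/9)/k < eps.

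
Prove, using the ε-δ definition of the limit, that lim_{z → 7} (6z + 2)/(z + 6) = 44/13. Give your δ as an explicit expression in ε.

δ = min(13/2, (169/68)ε)

Suppose ε > 0. We want δ > 0 with 0 < |z − 7| < δ ⇒ |(6z + 2)/(z + 6) − (44/13)| < ε.
Combining over a common denominator, (6z + 2)/(z + 6) − (44/13) = [(6z + 2)·13 − 44·(z + 6)] / [13·(z + 6)] = 34(z − 7) / (13(z + 6)).
So |(6z + 2)/(z + 6) − (44/13)| = 34|z − 7| / (13·|z + 6|).
Restrict δ ≤ 13/2. Then |z − 7| < 13/2 gives |z + 6| = |(z − 7) + 13| ≥ 13 − 13/2 = 13/2.
Hence |(6z + 2)/(z + 6) − (44/13)| < 34|z − 7|/(13·(13/2)) = (68/169)|z − 7|, which is < ε once |z − 7| < (169/68)ε.
Take δ = min(13/2, (169/68)ε). Then 0 < |z − 7| < δ forces both bounds, so |(6z + 2)/(z + 6) − (44/13)| < ε.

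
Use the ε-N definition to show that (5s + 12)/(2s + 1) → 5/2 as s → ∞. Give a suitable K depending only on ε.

Fix ε > 0. We seek K > 0 such that s > K implies |(5s + 12)/(2s + 1) − (5/2)| < ε.
(5s + 12)/(2s + 1) − (5/2) = (2(5s + 12) − 5(2s + 1)) / (2(2s + 1)) = 19/(2(2s + 1)).
For s > 0 we have 2s + 1 > 2s, so |(5s + 12)/(2s + 1) − (5/2)| = 19/(2(2s + 1)) < 19/(2·2s) = (19/4)/s.
Thus |(5s + 12)/(2s + 1) − (5/2)| < ε whenever s > (19/4)/ε.
Take K = (19/4)/ε. If s > K then |(5s + 12)/(2s + 1) − (5/2)| < (19/4)/s < ε.

K = (19/4)/ε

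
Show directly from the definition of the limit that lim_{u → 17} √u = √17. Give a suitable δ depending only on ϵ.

δ = min(17, √17·ϵ)

Let ϵ > 0. We want δ > 0 such that 0 < |u − 17| < δ implies |√u − √17| < ϵ.
Rationalise: √u − √17 = (u − 17)/(√u + √17), so |√u − √17| = |u − 17|/(√u + √17).
Restrict δ ≤ 17 so that |u − 17| < 17 forces u > 0, and then √u + √17 > √17.
Hence |√u − √17| < |u − 17|/√17, which is < ϵ once |u − 17| < √17·ϵ.
Take δ = min(17, √17·ϵ). If 0 < |u − 17| < δ then u > 0 and |√u − √17| < |u − 17|/√17 < ϵ.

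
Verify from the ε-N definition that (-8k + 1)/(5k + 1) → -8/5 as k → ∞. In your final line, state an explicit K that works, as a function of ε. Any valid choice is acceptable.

Fix ε > 0. For k ≥ 1, |(-8k + 1)/(5k + 1) + 8/5| = |13|/(5(5k + 1)) = 13/(5(5k + 1)).
Since 5k + 1 ≥ 5k for k ≥ 1, this is ≤ 13/(5·5k) = (13/25)/k.
So |(-8k + 1)/(5k + 1) + 8/5| < ε whenever k > (13/25)/ε.
Take K = (13/25)/ε. If k > K then |(-8k + 1)/(5k + 1) + 8/5| ≤ (13/25)/k < ε.

K = (13/25)/ε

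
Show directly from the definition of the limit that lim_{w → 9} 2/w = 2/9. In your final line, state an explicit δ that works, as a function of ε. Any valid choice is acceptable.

Let ε > 0. We seek δ > 0 such that 0 < |w − 9| < δ implies |2/w − (2/9)| < ε.
|2/w − (2/9)| = 2·|9 − w|/(9·|w|) = 2|w − 9|/(9|w|).
Require δ ≤ 9/2 so that |w| > 9 − 9/2 = 9/2, hence 9|w| > 81/2.
Then |2/w − (2/9)| < 2|w − 9|/(81/2), which is < ε when |w − 9| < (81/4)ε.
Take δ = min(9/2, (81/4)ε). Then 0 < |w − 9| < δ gives both |w − 9| < 9/2 and |w − 9| < (81/4)ε, so |2/w − (2/9)| < ε.

δ = min(9/2, (81/4)ε)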